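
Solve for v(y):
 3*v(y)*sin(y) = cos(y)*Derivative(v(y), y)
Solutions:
 v(y) = C1/cos(y)^3


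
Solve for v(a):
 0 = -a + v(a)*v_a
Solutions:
 v(a) = -sqrt(C1 + a^2)
 v(a) = sqrt(C1 + a^2)


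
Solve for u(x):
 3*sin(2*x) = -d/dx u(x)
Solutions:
 u(x) = C1 + 3*cos(2*x)/2


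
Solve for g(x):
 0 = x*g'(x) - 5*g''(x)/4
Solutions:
 g(x) = C1 + C2*erfi(sqrt(10)*x/5)


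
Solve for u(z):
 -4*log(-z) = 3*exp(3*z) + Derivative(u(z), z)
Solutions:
 u(z) = C1 - 4*z*log(-z) + 4*z - exp(3*z)


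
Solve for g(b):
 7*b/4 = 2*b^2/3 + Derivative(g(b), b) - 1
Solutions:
 g(b) = C1 - 2*b^3/9 + 7*b^2/8 + b


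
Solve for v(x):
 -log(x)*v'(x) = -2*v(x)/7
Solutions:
 v(x) = C1*exp(2*li(x)/7)


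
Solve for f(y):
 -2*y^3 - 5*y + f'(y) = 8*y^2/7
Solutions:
 f(y) = C1 + y^4/2 + 8*y^3/21 + 5*y^2/2


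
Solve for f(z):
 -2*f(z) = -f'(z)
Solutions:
 f(z) = C1*exp(2*z)


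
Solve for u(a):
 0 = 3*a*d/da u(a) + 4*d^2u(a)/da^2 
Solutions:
 u(a) = C1 + C2*erf(sqrt(6)*a/4)


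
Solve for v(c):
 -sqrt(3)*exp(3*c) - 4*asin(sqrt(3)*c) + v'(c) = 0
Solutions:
 v(c) = C1 + 4*c*asin(sqrt(3)*c) + 4*sqrt(3)*sqrt(1 - 3*c^2)/3 + sqrt(3)*exp(3*c)/3


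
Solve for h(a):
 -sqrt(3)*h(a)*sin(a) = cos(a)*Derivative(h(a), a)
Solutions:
 h(a) = C1*cos(a)^(sqrt(3))


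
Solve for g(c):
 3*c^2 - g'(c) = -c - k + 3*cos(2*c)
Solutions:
 g(c) = C1 + c^3 + c^2/2 + c*k - 3*sin(2*c)/2


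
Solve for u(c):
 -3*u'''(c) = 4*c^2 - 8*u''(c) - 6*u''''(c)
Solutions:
 u(c) = C1 + C2*c + c^4/24 + c^3/16 - 39*c^2/128 + (C3*sin(sqrt(183)*c/12) + C4*cos(sqrt(183)*c/12))*exp(c/4)


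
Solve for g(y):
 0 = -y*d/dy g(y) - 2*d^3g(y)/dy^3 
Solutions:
 g(y) = C1 + Integral(C2*airyai(-2^(2/3)*y/2) + C3*airybi(-2^(2/3)*y/2), y)


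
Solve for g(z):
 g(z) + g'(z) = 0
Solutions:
 g(z) = C1*exp(-z)


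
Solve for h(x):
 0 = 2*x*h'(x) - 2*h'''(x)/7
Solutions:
 h(x) = C1 + Integral(C2*airyai(7^(1/3)*x) + C3*airybi(7^(1/3)*x), x)


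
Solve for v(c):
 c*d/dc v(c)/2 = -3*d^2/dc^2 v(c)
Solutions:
 v(c) = C1 + C2*erf(sqrt(3)*c/6)


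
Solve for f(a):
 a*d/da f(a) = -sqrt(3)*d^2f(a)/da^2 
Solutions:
 f(a) = C1 + C2*erf(sqrt(2)*3^(3/4)*a/6)


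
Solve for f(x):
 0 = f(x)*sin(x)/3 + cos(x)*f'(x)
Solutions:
 f(x) = C1*cos(x)^(1/3)


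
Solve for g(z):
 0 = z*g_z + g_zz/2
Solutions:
 g(z) = C1 + C2*erf(z)


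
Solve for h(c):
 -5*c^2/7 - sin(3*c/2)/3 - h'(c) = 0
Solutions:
 h(c) = C1 - 5*c^3/21 + 2*cos(3*c/2)/9


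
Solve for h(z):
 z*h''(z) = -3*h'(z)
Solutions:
 h(z) = C1 + C2/z^2


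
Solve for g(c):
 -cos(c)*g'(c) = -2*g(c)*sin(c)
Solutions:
 g(c) = C1/cos(c)^2


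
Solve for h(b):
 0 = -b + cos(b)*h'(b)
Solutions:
 h(b) = C1 + Integral(b/cos(b), b)


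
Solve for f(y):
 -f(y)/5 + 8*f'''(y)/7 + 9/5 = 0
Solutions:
 f(y) = C3*exp(5^(2/3)*7^(1/3)*y/10) + (C1*sin(sqrt(3)*5^(2/3)*7^(1/3)*y/20) + C2*cos(sqrt(3)*5^(2/3)*7^(1/3)*y/20))*exp(-5^(2/3)*7^(1/3)*y/20) + 9


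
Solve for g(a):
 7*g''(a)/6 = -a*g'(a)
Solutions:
 g(a) = C1 + C2*erf(sqrt(21)*a/7)


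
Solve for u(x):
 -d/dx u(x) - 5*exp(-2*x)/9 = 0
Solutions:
 u(x) = C1 + 5*exp(-2*x)/18


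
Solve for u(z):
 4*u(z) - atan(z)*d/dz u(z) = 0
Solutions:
 u(z) = C1*exp(4*Integral(1/atan(z), z))


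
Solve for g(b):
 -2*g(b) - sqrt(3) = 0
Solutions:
 g(b) = -sqrt(3)/2


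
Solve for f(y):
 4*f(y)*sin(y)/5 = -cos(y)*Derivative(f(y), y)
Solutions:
 f(y) = C1*cos(y)^(4/5)


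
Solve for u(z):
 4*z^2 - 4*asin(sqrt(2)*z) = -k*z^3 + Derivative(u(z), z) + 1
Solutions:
 u(z) = C1 + k*z^4/4 + 4*z^3/3 - 4*z*asin(sqrt(2)*z) - z - 2*sqrt(2)*sqrt(1 - 2*z^2)


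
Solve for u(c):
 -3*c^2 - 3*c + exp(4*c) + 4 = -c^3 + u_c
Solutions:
 u(c) = C1 + c^4/4 - c^3 - 3*c^2/2 + 4*c + exp(4*c)/4


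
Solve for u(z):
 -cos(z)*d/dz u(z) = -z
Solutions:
 u(z) = C1 + Integral(z/cos(z), z)


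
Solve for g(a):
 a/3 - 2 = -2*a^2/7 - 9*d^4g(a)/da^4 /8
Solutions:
 g(a) = C1 + C2*a + C3*a^2 + C4*a^3 - 2*a^6/2835 - a^5/405 + 2*a^4/27


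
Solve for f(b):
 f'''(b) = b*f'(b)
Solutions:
 f(b) = C1 + Integral(C2*airyai(b) + C3*airybi(b), b)


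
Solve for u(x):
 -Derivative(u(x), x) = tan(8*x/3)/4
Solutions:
 u(x) = C1 + 3*log(cos(8*x/3))/32


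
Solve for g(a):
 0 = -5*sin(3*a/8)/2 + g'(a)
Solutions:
 g(a) = C1 - 20*cos(3*a/8)/3


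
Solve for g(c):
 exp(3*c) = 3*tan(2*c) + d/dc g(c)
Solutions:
 g(c) = C1 + exp(3*c)/3 + 3*log(cos(2*c))/2


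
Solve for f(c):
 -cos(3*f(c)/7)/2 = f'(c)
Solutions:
 c/2 - 7*log(sin(3*f(c)/7) - 1)/6 + 7*log(sin(3*f(c)/7) + 1)/6 = C1


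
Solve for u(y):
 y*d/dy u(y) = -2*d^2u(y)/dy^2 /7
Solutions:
 u(y) = C1 + C2*erf(sqrt(7)*y/2)


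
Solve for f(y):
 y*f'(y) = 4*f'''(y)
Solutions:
 f(y) = C1 + Integral(C2*airyai(2^(1/3)*y/2) + C3*airybi(2^(1/3)*y/2), y)


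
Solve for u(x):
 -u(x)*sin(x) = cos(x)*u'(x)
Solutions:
 u(x) = C1*cos(x)


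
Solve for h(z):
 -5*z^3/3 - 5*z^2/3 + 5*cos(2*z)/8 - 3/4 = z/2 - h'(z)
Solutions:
 h(z) = C1 + 5*z^4/12 + 5*z^3/9 + z^2/4 + 3*z/4 - 5*sin(2*z)/16


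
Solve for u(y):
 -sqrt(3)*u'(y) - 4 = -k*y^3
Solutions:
 u(y) = C1 + sqrt(3)*k*y^4/12 - 4*sqrt(3)*y/3


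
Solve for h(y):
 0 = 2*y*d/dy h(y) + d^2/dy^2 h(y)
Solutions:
 h(y) = C1 + C2*erf(y)


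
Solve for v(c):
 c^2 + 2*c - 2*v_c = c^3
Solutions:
 v(c) = C1 - c^4/8 + c^3/6 + c^2/2


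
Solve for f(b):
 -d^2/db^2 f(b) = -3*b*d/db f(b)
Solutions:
 f(b) = C1 + C2*erfi(sqrt(6)*b/2)


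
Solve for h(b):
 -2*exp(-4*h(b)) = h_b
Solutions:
 h(b) = log(-I*(C1 - 8*b)^(1/4))
 h(b) = log(I*(C1 - 8*b)^(1/4))
 h(b) = log(-(C1 - 8*b)^(1/4))
 h(b) = log(C1 - 8*b)/4


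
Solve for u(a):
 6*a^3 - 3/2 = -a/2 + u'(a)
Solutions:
 u(a) = C1 + 3*a^4/2 + a^2/4 - 3*a/2


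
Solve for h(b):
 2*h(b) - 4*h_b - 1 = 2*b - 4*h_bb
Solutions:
 h(b) = b + (C1*sin(b/2) + C2*cos(b/2))*exp(b/2) + 5/2


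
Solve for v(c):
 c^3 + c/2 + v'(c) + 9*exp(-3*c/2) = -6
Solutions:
 v(c) = C1 - c^4/4 - c^2/4 - 6*c + 6*exp(-3*c/2)


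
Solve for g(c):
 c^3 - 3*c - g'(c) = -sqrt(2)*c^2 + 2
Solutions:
 g(c) = C1 + c^4/4 + sqrt(2)*c^3/3 - 3*c^2/2 - 2*c


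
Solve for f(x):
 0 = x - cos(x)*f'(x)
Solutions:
 f(x) = C1 + Integral(x/cos(x), x)


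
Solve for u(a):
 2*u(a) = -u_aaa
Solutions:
 u(a) = C3*exp(-2^(1/3)*a) + (C1*sin(2^(1/3)*sqrt(3)*a/2) + C2*cos(2^(1/3)*sqrt(3)*a/2))*exp(2^(1/3)*a/2)


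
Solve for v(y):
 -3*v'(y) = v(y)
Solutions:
 v(y) = C1*exp(-y/3)


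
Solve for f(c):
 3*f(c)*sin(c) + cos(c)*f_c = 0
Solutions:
 f(c) = C1*cos(c)^3


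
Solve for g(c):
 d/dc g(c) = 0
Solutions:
 g(c) = C1


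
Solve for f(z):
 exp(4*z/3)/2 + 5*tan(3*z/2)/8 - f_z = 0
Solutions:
 f(z) = C1 + 3*exp(4*z/3)/8 - 5*log(cos(3*z/2))/12


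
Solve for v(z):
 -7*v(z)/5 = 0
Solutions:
 v(z) = 0


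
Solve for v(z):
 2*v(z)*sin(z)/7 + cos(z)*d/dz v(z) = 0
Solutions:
 v(z) = C1*cos(z)^(2/7)


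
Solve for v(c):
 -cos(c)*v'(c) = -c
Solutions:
 v(c) = C1 + Integral(c/cos(c), c)


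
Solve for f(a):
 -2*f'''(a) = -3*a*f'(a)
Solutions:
 f(a) = C1 + Integral(C2*airyai(2^(2/3)*3^(1/3)*a/2) + C3*airybi(2^(2/3)*3^(1/3)*a/2), a)


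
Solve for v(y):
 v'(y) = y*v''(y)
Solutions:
 v(y) = C1 + C2*y^2


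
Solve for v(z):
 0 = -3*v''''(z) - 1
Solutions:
 v(z) = C1 + C2*z + C3*z^2 + C4*z^3 - z^4/72


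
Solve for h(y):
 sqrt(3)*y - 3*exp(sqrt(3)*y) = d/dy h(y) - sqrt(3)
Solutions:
 h(y) = C1 + sqrt(3)*y^2/2 + sqrt(3)*y - sqrt(3)*exp(sqrt(3)*y)


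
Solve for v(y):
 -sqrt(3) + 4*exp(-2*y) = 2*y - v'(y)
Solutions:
 v(y) = C1 + y^2 + sqrt(3)*y + 2*exp(-2*y)


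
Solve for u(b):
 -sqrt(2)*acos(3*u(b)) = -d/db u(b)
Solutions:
 Integral(1/acos(3*_y), (_y, u(b))) = C1 + sqrt(2)*b


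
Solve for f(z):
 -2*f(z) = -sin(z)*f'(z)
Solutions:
 f(z) = C1*(cos(z) - 1)/(cos(z) + 1)


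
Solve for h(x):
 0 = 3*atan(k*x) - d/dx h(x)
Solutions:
 h(x) = C1 + 3*Piecewise((x*atan(k*x) - log(k^2*x^2 + 1)/(2*k), Ne(k, 0)), (0, True))


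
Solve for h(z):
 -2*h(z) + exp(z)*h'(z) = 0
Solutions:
 h(z) = C1*exp(-2*exp(-z))


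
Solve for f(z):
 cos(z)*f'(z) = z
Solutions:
 f(z) = C1 + Integral(z/cos(z), z)


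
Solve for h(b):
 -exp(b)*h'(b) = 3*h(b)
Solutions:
 h(b) = C1*exp(3*exp(-b))


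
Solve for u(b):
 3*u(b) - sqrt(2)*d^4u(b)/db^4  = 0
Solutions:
 u(b) = C1*exp(-2^(7/8)*3^(1/4)*b/2) + C2*exp(2^(7/8)*3^(1/4)*b/2) + C3*sin(2^(7/8)*3^(1/4)*b/2) + C4*cos(2^(7/8)*3^(1/4)*b/2)


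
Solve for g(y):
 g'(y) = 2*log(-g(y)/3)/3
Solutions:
 -3*Integral(1/(log(-_y) - log(3)), (_y, g(y)))/2 = C1 - y


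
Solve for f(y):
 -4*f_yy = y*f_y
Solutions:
 f(y) = C1 + C2*erf(sqrt(2)*y/4)


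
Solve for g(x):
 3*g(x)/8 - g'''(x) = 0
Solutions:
 g(x) = C3*exp(3^(1/3)*x/2) + (C1*sin(3^(5/6)*x/4) + C2*cos(3^(5/6)*x/4))*exp(-3^(1/3)*x/4)


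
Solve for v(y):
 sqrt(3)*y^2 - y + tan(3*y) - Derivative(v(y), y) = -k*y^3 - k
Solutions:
 v(y) = C1 + k*y^4/4 + k*y + sqrt(3)*y^3/3 - y^2/2 - log(cos(3*y))/3


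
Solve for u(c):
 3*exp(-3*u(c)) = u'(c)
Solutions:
 u(c) = log(C1 + 9*c)/3
 u(c) = log((-3^(1/3) - 3^(5/6)*I)*(C1 + 3*c)^(1/3)/2)
 u(c) = log((-3^(1/3) + 3^(5/6)*I)*(C1 + 3*c)^(1/3)/2)


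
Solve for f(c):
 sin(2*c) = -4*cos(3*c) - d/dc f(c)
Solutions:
 f(c) = C1 - 4*sin(3*c)/3 + cos(2*c)/2


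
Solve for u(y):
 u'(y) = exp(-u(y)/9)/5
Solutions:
 u(y) = 9*log(C1 + y/45)


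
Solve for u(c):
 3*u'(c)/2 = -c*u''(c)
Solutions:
 u(c) = C1 + C2/sqrt(c)


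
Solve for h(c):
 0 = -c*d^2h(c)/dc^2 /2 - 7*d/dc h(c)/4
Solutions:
 h(c) = C1 + C2/c^(5/2)


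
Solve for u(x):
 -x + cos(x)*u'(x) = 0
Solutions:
 u(x) = C1 + Integral(x/cos(x), x)


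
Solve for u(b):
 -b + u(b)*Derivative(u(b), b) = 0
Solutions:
 u(b) = -sqrt(C1 + b^2)
 u(b) = sqrt(C1 + b^2)


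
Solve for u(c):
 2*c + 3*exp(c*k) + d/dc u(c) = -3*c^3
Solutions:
 u(c) = C1 - 3*c^4/4 - c^2 - 3*exp(c*k)/k


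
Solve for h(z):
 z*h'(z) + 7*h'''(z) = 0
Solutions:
 h(z) = C1 + Integral(C2*airyai(-7^(2/3)*z/7) + C3*airybi(-7^(2/3)*z/7), z)


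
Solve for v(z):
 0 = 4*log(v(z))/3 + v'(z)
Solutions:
 li(v(z)) = C1 - 4*z/3


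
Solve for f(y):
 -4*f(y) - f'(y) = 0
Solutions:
 f(y) = C1*exp(-4*y)


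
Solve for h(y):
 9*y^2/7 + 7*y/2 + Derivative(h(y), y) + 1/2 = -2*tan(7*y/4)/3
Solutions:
 h(y) = C1 - 3*y^3/7 - 7*y^2/4 - y/2 + 8*log(cos(7*y/4))/21


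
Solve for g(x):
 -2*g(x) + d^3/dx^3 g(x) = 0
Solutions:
 g(x) = C3*exp(2^(1/3)*x) + (C1*sin(2^(1/3)*sqrt(3)*x/2) + C2*cos(2^(1/3)*sqrt(3)*x/2))*exp(-2^(1/3)*x/2)


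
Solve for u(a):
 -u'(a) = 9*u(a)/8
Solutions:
 u(a) = C1*exp(-9*a/8)


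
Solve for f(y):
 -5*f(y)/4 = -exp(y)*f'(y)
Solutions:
 f(y) = C1*exp(-5*exp(-y)/4)


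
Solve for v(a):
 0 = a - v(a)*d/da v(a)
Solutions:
 v(a) = -sqrt(C1 + a^2)
 v(a) = sqrt(C1 + a^2)


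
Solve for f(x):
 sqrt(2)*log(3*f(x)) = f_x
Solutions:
 -sqrt(2)*Integral(1/(log(_y) + log(3)), (_y, f(x)))/2 = C1 - x


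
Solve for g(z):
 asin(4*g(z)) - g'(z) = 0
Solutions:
 Integral(1/asin(4*_y), (_y, g(z))) = C1 + z


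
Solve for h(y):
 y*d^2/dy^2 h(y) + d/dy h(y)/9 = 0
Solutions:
 h(y) = C1 + C2*y^(8/9)


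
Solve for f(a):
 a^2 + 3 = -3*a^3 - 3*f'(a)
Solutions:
 f(a) = C1 - a^4/4 - a^3/9 - a


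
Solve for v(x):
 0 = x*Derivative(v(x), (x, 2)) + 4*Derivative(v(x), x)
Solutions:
 v(x) = C1 + C2/x^3


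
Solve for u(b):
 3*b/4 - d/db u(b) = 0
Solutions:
 u(b) = C1 + 3*b^2/8


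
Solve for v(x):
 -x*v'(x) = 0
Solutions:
 v(x) = C1


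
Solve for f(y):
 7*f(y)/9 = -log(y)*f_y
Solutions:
 f(y) = C1*exp(-7*li(y)/9)


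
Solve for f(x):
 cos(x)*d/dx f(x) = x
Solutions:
 f(x) = C1 + Integral(x/cos(x), x)


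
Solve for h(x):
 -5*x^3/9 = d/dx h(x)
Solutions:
 h(x) = C1 - 5*x^4/36


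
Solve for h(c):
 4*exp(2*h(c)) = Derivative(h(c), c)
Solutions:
 h(c) = log(-sqrt(-1/(C1 + 4*c))) - log(2)/2
 h(c) = log(-1/(C1 + 4*c))/2 - log(2)/2


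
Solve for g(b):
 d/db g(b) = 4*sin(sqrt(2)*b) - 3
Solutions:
 g(b) = C1 - 3*b - 2*sqrt(2)*cos(sqrt(2)*b)


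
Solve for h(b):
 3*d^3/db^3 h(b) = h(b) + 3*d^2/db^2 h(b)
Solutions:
 h(b) = C1*exp(b*(-2^(2/3)*(3*sqrt(13) + 11)^(1/3) - 2*2^(1/3)/(3*sqrt(13) + 11)^(1/3) + 4)/12)*sin(2^(1/3)*sqrt(3)*b*(-2^(1/3)*(3*sqrt(13) + 11)^(1/3) + 2/(3*sqrt(13) + 11)^(1/3))/12) + C2*exp(b*(-2^(2/3)*(3*sqrt(13) + 11)^(1/3) - 2*2^(1/3)/(3*sqrt(13) + 11)^(1/3) + 4)/12)*cos(2^(1/3)*sqrt(3)*b*(-2^(1/3)*(3*sqrt(13) + 11)^(1/3) + 2/(3*sqrt(13) + 11)^(1/3))/12) + C3*exp(b*(2*2^(1/3)/(3*sqrt(13) + 11)^(1/3) + 2 + 2^(2/3)*(3*sqrt(13) + 11)^(1/3))/6)


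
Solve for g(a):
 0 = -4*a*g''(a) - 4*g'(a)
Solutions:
 g(a) = C1 + C2*log(a)


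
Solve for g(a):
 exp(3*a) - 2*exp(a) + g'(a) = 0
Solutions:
 g(a) = C1 - exp(3*a)/3 + 2*exp(a)


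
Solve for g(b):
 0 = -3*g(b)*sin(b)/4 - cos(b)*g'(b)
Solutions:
 g(b) = C1*cos(b)^(3/4)


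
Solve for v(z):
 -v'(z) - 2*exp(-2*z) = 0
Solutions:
 v(z) = C1 + exp(-2*z)


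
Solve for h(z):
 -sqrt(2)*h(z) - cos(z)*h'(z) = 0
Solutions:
 h(z) = C1*(sin(z) - 1)^(sqrt(2)/2)/(sin(z) + 1)^(sqrt(2)/2)


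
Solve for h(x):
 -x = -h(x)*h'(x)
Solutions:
 h(x) = -sqrt(C1 + x^2)
 h(x) = sqrt(C1 + x^2)


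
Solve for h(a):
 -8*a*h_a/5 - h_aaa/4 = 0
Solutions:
 h(a) = C1 + Integral(C2*airyai(-2*10^(2/3)*a/5) + C3*airybi(-2*10^(2/3)*a/5), a)


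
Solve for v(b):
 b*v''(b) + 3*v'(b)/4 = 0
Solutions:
 v(b) = C1 + C2*b^(1/4)


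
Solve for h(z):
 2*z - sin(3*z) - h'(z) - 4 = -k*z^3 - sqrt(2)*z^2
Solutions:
 h(z) = C1 + k*z^4/4 + sqrt(2)*z^3/3 + z^2 - 4*z + cos(3*z)/3


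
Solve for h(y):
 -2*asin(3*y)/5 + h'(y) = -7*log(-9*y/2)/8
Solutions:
 h(y) = C1 - 7*y*log(-y)/8 + 2*y*asin(3*y)/5 - 7*y*log(3)/4 + 7*y*log(2)/8 + 7*y/8 + 2*sqrt(1 - 9*y^2)/15


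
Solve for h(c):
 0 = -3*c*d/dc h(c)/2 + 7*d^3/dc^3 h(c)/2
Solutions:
 h(c) = C1 + Integral(C2*airyai(3^(1/3)*7^(2/3)*c/7) + C3*airybi(3^(1/3)*7^(2/3)*c/7), c)


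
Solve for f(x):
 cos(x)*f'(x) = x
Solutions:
 f(x) = C1 + Integral(x/cos(x), x)


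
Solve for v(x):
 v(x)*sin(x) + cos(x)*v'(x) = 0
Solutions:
 v(x) = C1*cos(x)


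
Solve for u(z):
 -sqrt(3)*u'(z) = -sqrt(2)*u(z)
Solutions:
 u(z) = C1*exp(sqrt(6)*z/3)


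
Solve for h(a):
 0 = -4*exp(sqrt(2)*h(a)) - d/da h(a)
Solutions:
 h(a) = sqrt(2)*(2*log(1/(C1 + 4*a)) - log(2))/4


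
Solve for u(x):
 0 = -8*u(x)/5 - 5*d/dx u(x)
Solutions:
 u(x) = C1*exp(-8*x/25)


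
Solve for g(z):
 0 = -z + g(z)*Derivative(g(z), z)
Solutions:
 g(z) = -sqrt(C1 + z^2)
 g(z) = sqrt(C1 + z^2)


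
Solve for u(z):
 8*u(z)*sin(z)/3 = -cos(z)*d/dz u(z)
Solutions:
 u(z) = C1*cos(z)^(8/3)


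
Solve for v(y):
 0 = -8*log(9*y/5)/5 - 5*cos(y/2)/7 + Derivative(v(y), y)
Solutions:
 v(y) = C1 + 8*y*log(y)/5 - 8*y*log(5)/5 - 8*y/5 + 16*y*log(3)/5 + 10*sin(y/2)/7


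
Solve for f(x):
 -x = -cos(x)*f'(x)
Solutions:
 f(x) = C1 + Integral(x/cos(x), x)


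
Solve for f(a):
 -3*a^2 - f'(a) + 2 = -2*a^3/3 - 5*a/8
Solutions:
 f(a) = C1 + a^4/6 - a^3 + 5*a^2/16 + 2*a


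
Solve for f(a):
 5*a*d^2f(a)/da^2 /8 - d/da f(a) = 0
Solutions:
 f(a) = C1 + C2*a^(13/5)


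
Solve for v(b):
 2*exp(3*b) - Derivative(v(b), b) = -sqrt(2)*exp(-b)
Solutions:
 v(b) = C1 + 2*exp(3*b)/3 - sqrt(2)*exp(-b)


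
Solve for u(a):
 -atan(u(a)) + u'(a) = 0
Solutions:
 Integral(1/atan(_y), (_y, u(a))) = C1 + a


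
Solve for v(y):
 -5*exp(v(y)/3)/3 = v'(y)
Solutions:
 v(y) = 3*log(1/(C1 + 5*y)) + 6*log(3)


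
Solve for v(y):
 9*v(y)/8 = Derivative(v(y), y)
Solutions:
 v(y) = C1*exp(9*y/8)


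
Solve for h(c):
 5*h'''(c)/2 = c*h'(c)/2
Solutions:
 h(c) = C1 + Integral(C2*airyai(5^(2/3)*c/5) + C3*airybi(5^(2/3)*c/5), c)


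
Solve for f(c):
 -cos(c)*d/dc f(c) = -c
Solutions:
 f(c) = C1 + Integral(c/cos(c), c)


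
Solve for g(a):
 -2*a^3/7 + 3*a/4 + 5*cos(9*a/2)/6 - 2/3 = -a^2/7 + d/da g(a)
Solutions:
 g(a) = C1 - a^4/14 + a^3/21 + 3*a^2/8 - 2*a/3 + 5*sin(9*a/2)/27


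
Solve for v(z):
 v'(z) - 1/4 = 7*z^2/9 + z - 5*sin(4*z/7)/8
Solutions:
 v(z) = C1 + 7*z^3/27 + z^2/2 + z/4 + 35*cos(4*z/7)/32


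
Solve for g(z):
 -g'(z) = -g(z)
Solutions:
 g(z) = C1*exp(z)


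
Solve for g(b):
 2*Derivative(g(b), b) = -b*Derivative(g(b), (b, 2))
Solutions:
 g(b) = C1 + C2/b


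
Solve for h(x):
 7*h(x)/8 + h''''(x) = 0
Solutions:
 h(x) = (C1*sin(2^(3/4)*7^(1/4)*x/4) + C2*cos(2^(3/4)*7^(1/4)*x/4))*exp(-2^(3/4)*7^(1/4)*x/4) + (C3*sin(2^(3/4)*7^(1/4)*x/4) + C4*cos(2^(3/4)*7^(1/4)*x/4))*exp(2^(3/4)*7^(1/4)*x/4)


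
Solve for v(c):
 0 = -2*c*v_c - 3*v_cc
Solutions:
 v(c) = C1 + C2*erf(sqrt(3)*c/3)


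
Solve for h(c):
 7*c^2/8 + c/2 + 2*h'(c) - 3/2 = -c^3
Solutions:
 h(c) = C1 - c^4/8 - 7*c^3/48 - c^2/8 + 3*c/4


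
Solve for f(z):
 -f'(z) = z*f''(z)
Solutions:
 f(z) = C1 + C2*log(z)


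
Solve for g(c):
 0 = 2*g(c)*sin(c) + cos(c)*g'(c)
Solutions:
 g(c) = C1*cos(c)^2


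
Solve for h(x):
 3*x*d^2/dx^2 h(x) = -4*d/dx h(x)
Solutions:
 h(x) = C1 + C2/x^(1/3)


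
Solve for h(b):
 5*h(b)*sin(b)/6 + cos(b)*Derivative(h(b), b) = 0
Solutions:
 h(b) = C1*cos(b)^(5/6)


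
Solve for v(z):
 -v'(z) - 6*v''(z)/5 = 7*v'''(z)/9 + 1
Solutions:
 v(z) = C1 - z + (C2*sin(3*sqrt(94)*z/35) + C3*cos(3*sqrt(94)*z/35))*exp(-27*z/35)


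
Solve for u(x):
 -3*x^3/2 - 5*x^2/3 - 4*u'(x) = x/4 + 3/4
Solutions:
 u(x) = C1 - 3*x^4/32 - 5*x^3/36 - x^2/32 - 3*x/16


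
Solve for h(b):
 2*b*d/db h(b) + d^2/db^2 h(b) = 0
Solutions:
 h(b) = C1 + C2*erf(b)


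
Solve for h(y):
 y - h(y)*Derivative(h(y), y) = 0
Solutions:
 h(y) = -sqrt(C1 + y^2)
 h(y) = sqrt(C1 + y^2)


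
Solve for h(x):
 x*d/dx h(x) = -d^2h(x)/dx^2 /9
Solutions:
 h(x) = C1 + C2*erf(3*sqrt(2)*x/2)


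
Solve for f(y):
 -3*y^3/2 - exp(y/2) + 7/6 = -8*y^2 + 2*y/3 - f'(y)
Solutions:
 f(y) = C1 + 3*y^4/8 - 8*y^3/3 + y^2/3 - 7*y/6 + 2*exp(y/2)


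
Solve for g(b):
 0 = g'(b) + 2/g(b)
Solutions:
 g(b) = -sqrt(C1 - 4*b)
 g(b) = sqrt(C1 - 4*b)


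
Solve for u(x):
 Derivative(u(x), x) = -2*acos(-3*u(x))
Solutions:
 Integral(1/acos(-3*_y), (_y, u(x))) = C1 - 2*x


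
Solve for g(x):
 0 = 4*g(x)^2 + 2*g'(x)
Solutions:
 g(x) = 1/(C1 + 2*x)


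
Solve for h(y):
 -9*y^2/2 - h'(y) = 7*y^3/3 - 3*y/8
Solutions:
 h(y) = C1 - 7*y^4/12 - 3*y^3/2 + 3*y^2/16


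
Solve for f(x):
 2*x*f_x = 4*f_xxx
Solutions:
 f(x) = C1 + Integral(C2*airyai(2^(2/3)*x/2) + C3*airybi(2^(2/3)*x/2), x)


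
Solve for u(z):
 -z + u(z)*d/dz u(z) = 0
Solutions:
 u(z) = -sqrt(C1 + z^2)
 u(z) = sqrt(C1 + z^2)


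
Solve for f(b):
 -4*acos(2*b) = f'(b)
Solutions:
 f(b) = C1 - 4*b*acos(2*b) + 2*sqrt(1 - 4*b^2)


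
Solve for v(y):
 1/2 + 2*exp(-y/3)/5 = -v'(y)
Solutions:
 v(y) = C1 - y/2 + 6*exp(-y/3)/5


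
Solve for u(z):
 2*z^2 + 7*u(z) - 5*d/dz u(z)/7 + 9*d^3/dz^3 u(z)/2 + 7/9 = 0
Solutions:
 u(z) = C1*exp(z*(10/(sqrt(85745121)/441 + 21)^(1/3) + 21*(sqrt(85745121)/441 + 21)^(1/3))/126)*sin(sqrt(3)*z*(-21*(sqrt(85745121)/441 + 21)^(1/3) + 10/(sqrt(85745121)/441 + 21)^(1/3))/126) + C2*exp(z*(10/(sqrt(85745121)/441 + 21)^(1/3) + 21*(sqrt(85745121)/441 + 21)^(1/3))/126)*cos(sqrt(3)*z*(-21*(sqrt(85745121)/441 + 21)^(1/3) + 10/(sqrt(85745121)/441 + 21)^(1/3))/126) + C3*exp(-z*(10/(sqrt(85745121)/441 + 21)^(1/3) + 21*(sqrt(85745121)/441 + 21)^(1/3))/63) - 2*z^2/7 - 20*z/343 - 17707/151263


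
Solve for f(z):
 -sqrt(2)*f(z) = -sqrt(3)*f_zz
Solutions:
 f(z) = C1*exp(-2^(1/4)*3^(3/4)*z/3) + C2*exp(2^(1/4)*3^(3/4)*z/3)


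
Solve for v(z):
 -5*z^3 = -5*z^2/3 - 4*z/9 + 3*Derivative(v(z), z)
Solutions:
 v(z) = C1 - 5*z^4/12 + 5*z^3/27 + 2*z^2/27


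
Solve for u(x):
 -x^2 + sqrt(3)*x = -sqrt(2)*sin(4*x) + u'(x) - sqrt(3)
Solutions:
 u(x) = C1 - x^3/3 + sqrt(3)*x^2/2 + sqrt(3)*x - sqrt(2)*cos(4*x)/4


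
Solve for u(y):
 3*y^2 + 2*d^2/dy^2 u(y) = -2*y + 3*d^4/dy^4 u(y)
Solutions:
 u(y) = C1 + C2*y + C3*exp(-sqrt(6)*y/3) + C4*exp(sqrt(6)*y/3) - y^4/8 - y^3/6 - 9*y^2/4


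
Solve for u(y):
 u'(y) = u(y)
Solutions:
 u(y) = C1*exp(y)


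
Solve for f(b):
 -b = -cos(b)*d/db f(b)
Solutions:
 f(b) = C1 + Integral(b/cos(b), b)


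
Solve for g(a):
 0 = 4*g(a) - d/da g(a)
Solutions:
 g(a) = C1*exp(4*a)


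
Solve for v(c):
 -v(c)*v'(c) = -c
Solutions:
 v(c) = -sqrt(C1 + c^2)
 v(c) = sqrt(C1 + c^2)


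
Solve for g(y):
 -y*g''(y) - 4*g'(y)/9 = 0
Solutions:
 g(y) = C1 + C2*y^(5/9)


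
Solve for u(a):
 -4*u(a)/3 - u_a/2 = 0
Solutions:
 u(a) = C1*exp(-8*a/3)


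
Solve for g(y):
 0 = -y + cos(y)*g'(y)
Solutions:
 g(y) = C1 + Integral(y/cos(y), y)


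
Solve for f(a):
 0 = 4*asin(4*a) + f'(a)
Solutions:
 f(a) = C1 - 4*a*asin(4*a) - sqrt(1 - 16*a^2)


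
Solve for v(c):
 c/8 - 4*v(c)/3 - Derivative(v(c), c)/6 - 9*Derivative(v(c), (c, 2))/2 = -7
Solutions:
 v(c) = 3*c/32 + (C1*sin(sqrt(863)*c/54) + C2*cos(sqrt(863)*c/54))*exp(-c/54) + 1341/256


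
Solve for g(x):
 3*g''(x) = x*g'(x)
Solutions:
 g(x) = C1 + C2*erfi(sqrt(6)*x/6)


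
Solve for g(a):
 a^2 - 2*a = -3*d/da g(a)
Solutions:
 g(a) = C1 - a^3/9 + a^2/3


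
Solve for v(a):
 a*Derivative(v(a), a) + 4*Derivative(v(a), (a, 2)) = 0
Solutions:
 v(a) = C1 + C2*erf(sqrt(2)*a/4)


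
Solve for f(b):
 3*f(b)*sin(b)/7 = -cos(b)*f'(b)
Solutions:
 f(b) = C1*cos(b)^(3/7)


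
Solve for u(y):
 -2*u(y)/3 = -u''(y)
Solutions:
 u(y) = C1*exp(-sqrt(6)*y/3) + C2*exp(sqrt(6)*y/3)


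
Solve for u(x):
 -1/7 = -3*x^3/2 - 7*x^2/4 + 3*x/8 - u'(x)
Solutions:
 u(x) = C1 - 3*x^4/8 - 7*x^3/12 + 3*x^2/16 + x/7


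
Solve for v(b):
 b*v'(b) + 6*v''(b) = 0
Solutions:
 v(b) = C1 + C2*erf(sqrt(3)*b/6)


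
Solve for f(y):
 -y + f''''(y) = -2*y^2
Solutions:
 f(y) = C1 + C2*y + C3*y^2 + C4*y^3 - y^6/180 + y^5/120


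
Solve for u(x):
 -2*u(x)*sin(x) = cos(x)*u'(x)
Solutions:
 u(x) = C1*cos(x)^2


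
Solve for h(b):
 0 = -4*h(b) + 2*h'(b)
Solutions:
 h(b) = C1*exp(2*b)


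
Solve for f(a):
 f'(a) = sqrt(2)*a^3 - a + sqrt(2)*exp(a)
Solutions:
 f(a) = C1 + sqrt(2)*a^4/4 - a^2/2 + sqrt(2)*exp(a)


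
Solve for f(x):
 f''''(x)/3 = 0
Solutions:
 f(x) = C1 + C2*x + C3*x^2 + C4*x^3


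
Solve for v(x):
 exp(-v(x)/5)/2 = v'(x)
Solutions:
 v(x) = 5*log(C1 + x/10)


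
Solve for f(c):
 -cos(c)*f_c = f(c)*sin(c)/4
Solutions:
 f(c) = C1*cos(c)^(1/4)


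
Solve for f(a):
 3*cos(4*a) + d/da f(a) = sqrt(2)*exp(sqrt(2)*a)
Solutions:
 f(a) = C1 + exp(sqrt(2)*a) - 3*sin(4*a)/4


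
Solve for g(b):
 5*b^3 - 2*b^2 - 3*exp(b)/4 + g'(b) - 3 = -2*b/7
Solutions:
 g(b) = C1 - 5*b^4/4 + 2*b^3/3 - b^2/7 + 3*b + 3*exp(b)/4


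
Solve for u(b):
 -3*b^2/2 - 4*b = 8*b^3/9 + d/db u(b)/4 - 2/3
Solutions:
 u(b) = C1 - 8*b^4/9 - 2*b^3 - 8*b^2 + 8*b/3


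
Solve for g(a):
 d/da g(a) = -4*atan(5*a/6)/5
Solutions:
 g(a) = C1 - 4*a*atan(5*a/6)/5 + 12*log(25*a^2 + 36)/25


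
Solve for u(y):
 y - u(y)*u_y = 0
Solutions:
 u(y) = -sqrt(C1 + y^2)
 u(y) = sqrt(C1 + y^2)


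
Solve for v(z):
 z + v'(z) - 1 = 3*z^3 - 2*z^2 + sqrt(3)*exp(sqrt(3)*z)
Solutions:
 v(z) = C1 + 3*z^4/4 - 2*z^3/3 - z^2/2 + z + exp(sqrt(3)*z)


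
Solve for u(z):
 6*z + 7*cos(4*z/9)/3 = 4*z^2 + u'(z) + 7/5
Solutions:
 u(z) = C1 - 4*z^3/3 + 3*z^2 - 7*z/5 + 21*sin(4*z/9)/4


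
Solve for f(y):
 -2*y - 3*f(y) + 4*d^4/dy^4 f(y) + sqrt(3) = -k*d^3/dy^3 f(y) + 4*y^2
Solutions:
 f(y) = C1*exp(y*(-k - 8*sqrt(k^2/64 + 2^(2/3)*(-3*k^2 + sqrt(9*k^4 + 16384))^(1/3)/8 - 4*2^(1/3)/(-3*k^2 + sqrt(9*k^4 + 16384))^(1/3)) + 8*sqrt(k^3/(256*sqrt(k^2/64 + 2^(2/3)*(-3*k^2 + sqrt(9*k^4 + 16384))^(1/3)/8 - 4*2^(1/3)/(-3*k^2 + sqrt(9*k^4 + 16384))^(1/3))) + k^2/32 - 2^(2/3)*(-3*k^2 + sqrt(9*k^4 + 16384))^(1/3)/8 + 4*2^(1/3)/(-3*k^2 + sqrt(9*k^4 + 16384))^(1/3)))/16) + C2*exp(y*(-k + 8*sqrt(k^2/64 + 2^(2/3)*(-3*k^2 + sqrt(9*k^4 + 16384))^(1/3)/8 - 4*2^(1/3)/(-3*k^2 + sqrt(9*k^4 + 16384))^(1/3)) - 8*sqrt(-k^3/(256*sqrt(k^2/64 + 2^(2/3)*(-3*k^2 + sqrt(9*k^4 + 16384))^(1/3)/8 - 4*2^(1/3)/(-3*k^2 + sqrt(9*k^4 + 16384))^(1/3))) + k^2/32 - 2^(2/3)*(-3*k^2 + sqrt(9*k^4 + 16384))^(1/3)/8 + 4*2^(1/3)/(-3*k^2 + sqrt(9*k^4 + 16384))^(1/3)))/16) + C3*exp(y*(-k + 8*sqrt(k^2/64 + 2^(2/3)*(-3*k^2 + sqrt(9*k^4 + 16384))^(1/3)/8 - 4*2^(1/3)/(-3*k^2 + sqrt(9*k^4 + 16384))^(1/3)) + 8*sqrt(-k^3/(256*sqrt(k^2/64 + 2^(2/3)*(-3*k^2 + sqrt(9*k^4 + 16384))^(1/3)/8 - 4*2^(1/3)/(-3*k^2 + sqrt(9*k^4 + 16384))^(1/3))) + k^2/32 - 2^(2/3)*(-3*k^2 + sqrt(9*k^4 + 16384))^(1/3)/8 + 4*2^(1/3)/(-3*k^2 + sqrt(9*k^4 + 16384))^(1/3)))/16) + C4*exp(-y*(k + 8*sqrt(k^2/64 + 2^(2/3)*(-3*k^2 + sqrt(9*k^4 + 16384))^(1/3)/8 - 4*2^(1/3)/(-3*k^2 + sqrt(9*k^4 + 16384))^(1/3)) + 8*sqrt(k^3/(256*sqrt(k^2/64 + 2^(2/3)*(-3*k^2 + sqrt(9*k^4 + 16384))^(1/3)/8 - 4*2^(1/3)/(-3*k^2 + sqrt(9*k^4 + 16384))^(1/3))) + k^2/32 - 2^(2/3)*(-3*k^2 + sqrt(9*k^4 + 16384))^(1/3)/8 + 4*2^(1/3)/(-3*k^2 + sqrt(9*k^4 + 16384))^(1/3)))/16) - 4*y^2/3 - 2*y/3 + sqrt(3)/3


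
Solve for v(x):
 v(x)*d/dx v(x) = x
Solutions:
 v(x) = -sqrt(C1 + x^2)
 v(x) = sqrt(C1 + x^2)


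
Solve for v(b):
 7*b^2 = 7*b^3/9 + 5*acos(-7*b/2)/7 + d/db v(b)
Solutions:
 v(b) = C1 - 7*b^4/36 + 7*b^3/3 - 5*b*acos(-7*b/2)/7 - 5*sqrt(4 - 49*b^2)/49


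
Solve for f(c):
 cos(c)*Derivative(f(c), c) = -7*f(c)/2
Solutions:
 f(c) = C1*(sin(c) - 1)^(7/4)/(sin(c) + 1)^(7/4)


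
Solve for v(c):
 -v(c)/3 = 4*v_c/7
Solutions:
 v(c) = C1*exp(-7*c/12)


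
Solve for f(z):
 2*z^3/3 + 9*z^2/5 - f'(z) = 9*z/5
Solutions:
 f(z) = C1 + z^4/6 + 3*z^3/5 - 9*z^2/10


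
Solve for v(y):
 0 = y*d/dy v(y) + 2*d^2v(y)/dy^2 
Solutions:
 v(y) = C1 + C2*erf(y/2)


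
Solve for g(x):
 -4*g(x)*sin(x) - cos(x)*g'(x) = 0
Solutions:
 g(x) = C1*cos(x)^4


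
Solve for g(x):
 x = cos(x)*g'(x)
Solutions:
 g(x) = C1 + Integral(x/cos(x), x)


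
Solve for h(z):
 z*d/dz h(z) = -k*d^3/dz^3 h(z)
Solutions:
 h(z) = C1 + Integral(C2*airyai(z*(-1/k)^(1/3)) + C3*airybi(z*(-1/k)^(1/3)), z)


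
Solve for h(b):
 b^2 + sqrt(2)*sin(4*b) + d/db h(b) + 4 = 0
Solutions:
 h(b) = C1 - b^3/3 - 4*b + sqrt(2)*cos(4*b)/4


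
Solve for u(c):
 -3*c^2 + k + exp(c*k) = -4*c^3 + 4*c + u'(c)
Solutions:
 u(c) = C1 + c^4 - c^3 - 2*c^2 + c*k + exp(c*k)/k


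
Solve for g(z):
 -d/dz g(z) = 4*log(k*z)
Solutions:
 g(z) = C1 - 4*z*log(k*z) + 4*z


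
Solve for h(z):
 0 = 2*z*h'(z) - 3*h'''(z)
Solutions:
 h(z) = C1 + Integral(C2*airyai(2^(1/3)*3^(2/3)*z/3) + C3*airybi(2^(1/3)*3^(2/3)*z/3), z)


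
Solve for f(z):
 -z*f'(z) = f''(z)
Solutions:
 f(z) = C1 + C2*erf(sqrt(2)*z/2)


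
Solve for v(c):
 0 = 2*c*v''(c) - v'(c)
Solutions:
 v(c) = C1 + C2*c^(3/2)


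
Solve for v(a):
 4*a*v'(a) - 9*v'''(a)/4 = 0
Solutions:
 v(a) = C1 + Integral(C2*airyai(2*6^(1/3)*a/3) + C3*airybi(2*6^(1/3)*a/3), a)


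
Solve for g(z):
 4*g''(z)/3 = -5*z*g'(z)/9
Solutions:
 g(z) = C1 + C2*erf(sqrt(30)*z/12)


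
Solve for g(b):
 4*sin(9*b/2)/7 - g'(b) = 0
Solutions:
 g(b) = C1 - 8*cos(9*b/2)/63


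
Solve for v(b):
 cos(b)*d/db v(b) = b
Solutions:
 v(b) = C1 + Integral(b/cos(b), b)


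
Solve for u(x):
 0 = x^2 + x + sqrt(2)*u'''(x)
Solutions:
 u(x) = C1 + C2*x + C3*x^2 - sqrt(2)*x^5/120 - sqrt(2)*x^4/48


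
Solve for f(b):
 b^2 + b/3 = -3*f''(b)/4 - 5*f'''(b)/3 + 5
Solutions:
 f(b) = C1 + C2*b + C3*exp(-9*b/20) - b^4/9 + 74*b^3/81 - 670*b^2/243


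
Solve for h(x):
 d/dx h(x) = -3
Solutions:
 h(x) = C1 - 3*x


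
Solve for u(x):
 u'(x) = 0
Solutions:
 u(x) = C1


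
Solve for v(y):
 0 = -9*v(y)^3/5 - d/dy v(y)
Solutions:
 v(y) = -sqrt(10)*sqrt(-1/(C1 - 9*y))/2
 v(y) = sqrt(10)*sqrt(-1/(C1 - 9*y))/2


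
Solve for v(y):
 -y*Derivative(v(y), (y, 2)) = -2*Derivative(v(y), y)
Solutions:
 v(y) = C1 + C2*y^3


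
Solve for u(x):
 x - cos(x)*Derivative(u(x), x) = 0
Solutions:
 u(x) = C1 + Integral(x/cos(x), x)


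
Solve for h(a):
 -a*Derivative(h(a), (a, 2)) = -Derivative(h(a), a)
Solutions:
 h(a) = C1 + C2*a^2


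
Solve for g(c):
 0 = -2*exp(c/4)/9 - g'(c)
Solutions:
 g(c) = C1 - 8*exp(c/4)/9


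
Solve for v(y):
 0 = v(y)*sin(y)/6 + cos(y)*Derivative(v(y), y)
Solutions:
 v(y) = C1*cos(y)^(1/6)


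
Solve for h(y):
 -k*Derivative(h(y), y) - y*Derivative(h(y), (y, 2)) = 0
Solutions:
 h(y) = C1 + y^(1 - re(k))*(C2*sin(log(y)*Abs(im(k))) + C3*cos(log(y)*im(k)))


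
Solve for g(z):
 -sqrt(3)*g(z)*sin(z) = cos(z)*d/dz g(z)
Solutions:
 g(z) = C1*cos(z)^(sqrt(3))


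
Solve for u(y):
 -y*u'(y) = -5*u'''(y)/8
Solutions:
 u(y) = C1 + Integral(C2*airyai(2*5^(2/3)*y/5) + C3*airybi(2*5^(2/3)*y/5), y)


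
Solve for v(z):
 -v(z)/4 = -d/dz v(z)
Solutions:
 v(z) = C1*exp(z/4)


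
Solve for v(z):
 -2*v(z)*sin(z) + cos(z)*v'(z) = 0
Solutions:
 v(z) = C1/cos(z)^2


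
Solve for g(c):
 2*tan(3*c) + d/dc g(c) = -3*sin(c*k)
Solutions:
 g(c) = C1 - 3*Piecewise((-cos(c*k)/k, Ne(k, 0)), (0, True)) + 2*log(cos(3*c))/3


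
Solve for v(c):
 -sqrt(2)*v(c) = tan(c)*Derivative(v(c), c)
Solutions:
 v(c) = C1/sin(c)^(sqrt(2))


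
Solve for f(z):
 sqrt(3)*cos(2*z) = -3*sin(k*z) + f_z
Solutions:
 f(z) = C1 + sqrt(3)*sin(2*z)/2 - 3*cos(k*z)/k


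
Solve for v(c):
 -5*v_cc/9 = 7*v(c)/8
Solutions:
 v(c) = C1*sin(3*sqrt(70)*c/20) + C2*cos(3*sqrt(70)*c/20)


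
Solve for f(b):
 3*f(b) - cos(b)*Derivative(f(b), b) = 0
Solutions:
 f(b) = C1*(sin(b) + 1)^(3/2)/(sin(b) - 1)^(3/2)


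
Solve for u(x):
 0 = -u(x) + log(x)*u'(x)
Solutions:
 u(x) = C1*exp(li(x))


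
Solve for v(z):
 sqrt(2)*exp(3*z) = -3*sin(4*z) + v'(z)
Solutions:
 v(z) = C1 + sqrt(2)*exp(3*z)/3 - 3*cos(4*z)/4


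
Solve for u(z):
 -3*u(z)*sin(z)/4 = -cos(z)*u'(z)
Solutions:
 u(z) = C1/cos(z)^(3/4)


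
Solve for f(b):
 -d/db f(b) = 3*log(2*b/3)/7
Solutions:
 f(b) = C1 - 3*b*log(b)/7 - 3*b*log(2)/7 + 3*b/7 + 3*b*log(3)/7


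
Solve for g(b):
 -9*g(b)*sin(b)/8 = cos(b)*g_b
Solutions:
 g(b) = C1*cos(b)^(9/8)


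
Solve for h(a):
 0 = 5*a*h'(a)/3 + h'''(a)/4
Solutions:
 h(a) = C1 + Integral(C2*airyai(-20^(1/3)*3^(2/3)*a/3) + C3*airybi(-20^(1/3)*3^(2/3)*a/3), a)


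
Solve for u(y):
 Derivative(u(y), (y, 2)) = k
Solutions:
 u(y) = C1 + C2*y + k*y^2/2


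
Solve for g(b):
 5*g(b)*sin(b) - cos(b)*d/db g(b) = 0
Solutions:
 g(b) = C1/cos(b)^5


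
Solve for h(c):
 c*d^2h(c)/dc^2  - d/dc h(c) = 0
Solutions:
 h(c) = C1 + C2*c^2


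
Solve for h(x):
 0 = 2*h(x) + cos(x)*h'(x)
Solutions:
 h(x) = C1*(sin(x) - 1)/(sin(x) + 1)


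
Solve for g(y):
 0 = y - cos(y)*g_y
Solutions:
 g(y) = C1 + Integral(y/cos(y), y)


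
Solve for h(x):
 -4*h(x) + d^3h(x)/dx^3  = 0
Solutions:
 h(x) = C3*exp(2^(2/3)*x) + (C1*sin(2^(2/3)*sqrt(3)*x/2) + C2*cos(2^(2/3)*sqrt(3)*x/2))*exp(-2^(2/3)*x/2)


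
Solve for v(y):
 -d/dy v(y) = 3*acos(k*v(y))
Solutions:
 Integral(1/acos(_y*k), (_y, v(y))) = C1 - 3*y


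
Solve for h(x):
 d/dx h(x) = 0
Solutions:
 h(x) = C1


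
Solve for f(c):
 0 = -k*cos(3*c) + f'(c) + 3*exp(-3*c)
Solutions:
 f(c) = C1 + k*sin(3*c)/3 + exp(-3*c)


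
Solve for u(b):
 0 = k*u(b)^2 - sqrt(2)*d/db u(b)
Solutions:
 u(b) = -2/(C1 + sqrt(2)*b*k)


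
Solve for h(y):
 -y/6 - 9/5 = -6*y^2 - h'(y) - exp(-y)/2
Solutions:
 h(y) = C1 - 2*y^3 + y^2/12 + 9*y/5 + exp(-y)/2


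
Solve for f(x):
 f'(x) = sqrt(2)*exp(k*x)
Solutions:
 f(x) = C1 + sqrt(2)*exp(k*x)/k


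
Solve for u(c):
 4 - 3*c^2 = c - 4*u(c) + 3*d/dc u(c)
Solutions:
 u(c) = C1*exp(4*c/3) + 3*c^2/4 + 11*c/8 + 1/32


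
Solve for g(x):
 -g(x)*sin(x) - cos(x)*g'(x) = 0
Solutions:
 g(x) = C1*cos(x)


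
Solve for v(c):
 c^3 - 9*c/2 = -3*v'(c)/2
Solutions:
 v(c) = C1 - c^4/6 + 3*c^2/2


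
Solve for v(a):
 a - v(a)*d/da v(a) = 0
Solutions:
 v(a) = -sqrt(C1 + a^2)
 v(a) = sqrt(C1 + a^2)


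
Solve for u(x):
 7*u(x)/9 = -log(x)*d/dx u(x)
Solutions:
 u(x) = C1*exp(-7*li(x)/9)


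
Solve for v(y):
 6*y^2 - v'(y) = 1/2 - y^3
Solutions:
 v(y) = C1 + y^4/4 + 2*y^3 - y/2


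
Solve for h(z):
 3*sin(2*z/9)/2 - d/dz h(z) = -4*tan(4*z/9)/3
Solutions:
 h(z) = C1 - 3*log(cos(4*z/9)) - 27*cos(2*z/9)/4


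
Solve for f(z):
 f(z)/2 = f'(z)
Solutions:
 f(z) = C1*exp(z/2)


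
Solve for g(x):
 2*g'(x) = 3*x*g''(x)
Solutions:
 g(x) = C1 + C2*x^(5/3)


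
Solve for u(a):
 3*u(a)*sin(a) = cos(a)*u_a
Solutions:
 u(a) = C1/cos(a)^3


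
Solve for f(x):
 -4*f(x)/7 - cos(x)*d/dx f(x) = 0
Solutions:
 f(x) = C1*(sin(x) - 1)^(2/7)/(sin(x) + 1)^(2/7)


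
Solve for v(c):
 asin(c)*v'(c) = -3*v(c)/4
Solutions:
 v(c) = C1*exp(-3*Integral(1/asin(c), c)/4)


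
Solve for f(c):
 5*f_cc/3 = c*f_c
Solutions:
 f(c) = C1 + C2*erfi(sqrt(30)*c/10)


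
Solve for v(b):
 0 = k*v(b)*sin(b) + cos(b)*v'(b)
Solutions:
 v(b) = C1*exp(k*log(cos(b)))


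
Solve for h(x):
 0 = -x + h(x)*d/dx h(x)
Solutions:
 h(x) = -sqrt(C1 + x^2)
 h(x) = sqrt(C1 + x^2)


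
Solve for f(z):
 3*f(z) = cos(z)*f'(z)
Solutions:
 f(z) = C1*(sin(z) + 1)^(3/2)/(sin(z) - 1)^(3/2)


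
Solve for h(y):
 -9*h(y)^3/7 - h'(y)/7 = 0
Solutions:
 h(y) = -sqrt(2)*sqrt(-1/(C1 - 9*y))/2
 h(y) = sqrt(2)*sqrt(-1/(C1 - 9*y))/2


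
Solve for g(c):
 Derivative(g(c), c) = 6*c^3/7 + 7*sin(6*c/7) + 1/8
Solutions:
 g(c) = C1 + 3*c^4/14 + c/8 - 49*cos(6*c/7)/6


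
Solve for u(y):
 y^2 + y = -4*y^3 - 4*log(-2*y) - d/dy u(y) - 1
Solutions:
 u(y) = C1 - y^4 - y^3/3 - y^2/2 - 4*y*log(-y) + y*(3 - 4*log(2))


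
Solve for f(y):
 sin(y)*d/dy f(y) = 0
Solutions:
 f(y) = C1


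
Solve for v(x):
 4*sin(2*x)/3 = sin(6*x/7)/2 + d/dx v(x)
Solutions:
 v(x) = C1 + 7*cos(6*x/7)/12 - 2*cos(2*x)/3


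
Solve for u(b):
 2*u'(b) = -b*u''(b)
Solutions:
 u(b) = C1 + C2/b


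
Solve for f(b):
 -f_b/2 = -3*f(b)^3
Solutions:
 f(b) = -sqrt(2)*sqrt(-1/(C1 + 6*b))/2
 f(b) = sqrt(2)*sqrt(-1/(C1 + 6*b))/2


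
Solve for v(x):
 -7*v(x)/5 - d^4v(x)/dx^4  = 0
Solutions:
 v(x) = (C1*sin(sqrt(2)*5^(3/4)*7^(1/4)*x/10) + C2*cos(sqrt(2)*5^(3/4)*7^(1/4)*x/10))*exp(-sqrt(2)*5^(3/4)*7^(1/4)*x/10) + (C3*sin(sqrt(2)*5^(3/4)*7^(1/4)*x/10) + C4*cos(sqrt(2)*5^(3/4)*7^(1/4)*x/10))*exp(sqrt(2)*5^(3/4)*7^(1/4)*x/10)


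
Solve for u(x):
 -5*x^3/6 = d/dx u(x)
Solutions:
 u(x) = C1 - 5*x^4/24


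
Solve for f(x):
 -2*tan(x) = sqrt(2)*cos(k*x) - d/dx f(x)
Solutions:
 f(x) = C1 + sqrt(2)*Piecewise((sin(k*x)/k, Ne(k, 0)), (x, True)) - 2*log(cos(x))


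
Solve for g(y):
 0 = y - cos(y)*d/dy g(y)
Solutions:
 g(y) = C1 + Integral(y/cos(y), y)


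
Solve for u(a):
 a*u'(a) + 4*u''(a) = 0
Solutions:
 u(a) = C1 + C2*erf(sqrt(2)*a/4)


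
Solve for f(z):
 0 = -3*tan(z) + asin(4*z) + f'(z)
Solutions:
 f(z) = C1 - z*asin(4*z) - sqrt(1 - 16*z^2)/4 - 3*log(cos(z))


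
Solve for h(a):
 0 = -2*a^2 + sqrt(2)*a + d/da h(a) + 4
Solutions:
 h(a) = C1 + 2*a^3/3 - sqrt(2)*a^2/2 - 4*a


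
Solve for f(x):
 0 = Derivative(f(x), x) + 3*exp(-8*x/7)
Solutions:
 f(x) = C1 + 21*exp(-8*x/7)/8


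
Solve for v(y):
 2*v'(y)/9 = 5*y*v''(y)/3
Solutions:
 v(y) = C1 + C2*y^(17/15)


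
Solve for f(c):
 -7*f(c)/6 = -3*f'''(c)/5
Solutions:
 f(c) = C3*exp(420^(1/3)*c/6) + (C1*sin(140^(1/3)*3^(5/6)*c/12) + C2*cos(140^(1/3)*3^(5/6)*c/12))*exp(-420^(1/3)*c/12)


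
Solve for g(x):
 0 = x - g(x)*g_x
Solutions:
 g(x) = -sqrt(C1 + x^2)
 g(x) = sqrt(C1 + x^2)


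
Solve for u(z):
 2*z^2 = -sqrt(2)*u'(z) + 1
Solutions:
 u(z) = C1 - sqrt(2)*z^3/3 + sqrt(2)*z/2


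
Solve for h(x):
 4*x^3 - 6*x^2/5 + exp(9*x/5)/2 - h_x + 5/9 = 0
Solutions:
 h(x) = C1 + x^4 - 2*x^3/5 + 5*x/9 + 5*exp(9*x/5)/18


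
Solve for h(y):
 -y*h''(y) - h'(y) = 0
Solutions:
 h(y) = C1 + C2*log(y)


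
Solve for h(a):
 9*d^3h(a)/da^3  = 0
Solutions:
 h(a) = C1 + C2*a + C3*a^2


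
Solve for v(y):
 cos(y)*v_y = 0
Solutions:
 v(y) = C1


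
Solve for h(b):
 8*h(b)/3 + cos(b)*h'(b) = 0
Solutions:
 h(b) = C1*(sin(b) - 1)^(4/3)/(sin(b) + 1)^(4/3)


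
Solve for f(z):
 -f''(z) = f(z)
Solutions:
 f(z) = C1*sin(z) + C2*cos(z)


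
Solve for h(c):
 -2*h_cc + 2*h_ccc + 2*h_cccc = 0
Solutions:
 h(c) = C1 + C2*c + C3*exp(c*(-1 + sqrt(5))/2) + C4*exp(-c*(1 + sqrt(5))/2)


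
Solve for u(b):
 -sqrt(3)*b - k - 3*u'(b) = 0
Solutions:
 u(b) = C1 - sqrt(3)*b^2/6 - b*k/3


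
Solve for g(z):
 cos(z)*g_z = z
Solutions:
 g(z) = C1 + Integral(z/cos(z), z)


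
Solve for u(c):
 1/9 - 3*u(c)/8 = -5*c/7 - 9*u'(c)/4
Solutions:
 u(c) = C1*exp(c/6) + 40*c/21 + 2216/189


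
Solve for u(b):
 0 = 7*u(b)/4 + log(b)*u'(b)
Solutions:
 u(b) = C1*exp(-7*li(b)/4)


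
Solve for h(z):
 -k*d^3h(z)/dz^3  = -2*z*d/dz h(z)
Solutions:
 h(z) = C1 + Integral(C2*airyai(2^(1/3)*z*(1/k)^(1/3)) + C3*airybi(2^(1/3)*z*(1/k)^(1/3)), z)


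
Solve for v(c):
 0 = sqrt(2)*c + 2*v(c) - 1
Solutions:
 v(c) = -sqrt(2)*c/2 + 1/2


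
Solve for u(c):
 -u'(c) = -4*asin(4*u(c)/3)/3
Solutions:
 Integral(1/asin(4*_y/3), (_y, u(c))) = C1 + 4*c/3


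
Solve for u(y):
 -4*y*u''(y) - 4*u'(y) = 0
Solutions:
 u(y) = C1 + C2*log(y)


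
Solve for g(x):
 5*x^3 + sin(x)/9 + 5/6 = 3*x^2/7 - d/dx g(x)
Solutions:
 g(x) = C1 - 5*x^4/4 + x^3/7 - 5*x/6 + cos(x)/9


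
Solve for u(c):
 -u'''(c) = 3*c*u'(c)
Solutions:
 u(c) = C1 + Integral(C2*airyai(-3^(1/3)*c) + C3*airybi(-3^(1/3)*c), c)


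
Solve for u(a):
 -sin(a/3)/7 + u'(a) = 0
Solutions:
 u(a) = C1 - 3*cos(a/3)/7


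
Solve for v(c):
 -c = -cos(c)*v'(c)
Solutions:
 v(c) = C1 + Integral(c/cos(c), c)


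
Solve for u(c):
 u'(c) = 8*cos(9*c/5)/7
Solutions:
 u(c) = C1 + 40*sin(9*c/5)/63


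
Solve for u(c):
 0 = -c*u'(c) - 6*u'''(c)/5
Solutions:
 u(c) = C1 + Integral(C2*airyai(-5^(1/3)*6^(2/3)*c/6) + C3*airybi(-5^(1/3)*6^(2/3)*c/6), c)


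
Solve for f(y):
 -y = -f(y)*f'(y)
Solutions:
 f(y) = -sqrt(C1 + y^2)
 f(y) = sqrt(C1 + y^2)


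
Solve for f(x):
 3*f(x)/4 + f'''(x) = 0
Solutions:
 f(x) = C3*exp(-6^(1/3)*x/2) + (C1*sin(2^(1/3)*3^(5/6)*x/4) + C2*cos(2^(1/3)*3^(5/6)*x/4))*exp(6^(1/3)*x/4)


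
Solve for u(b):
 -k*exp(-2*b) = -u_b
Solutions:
 u(b) = C1 - k*exp(-2*b)/2


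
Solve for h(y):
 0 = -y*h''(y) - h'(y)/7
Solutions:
 h(y) = C1 + C2*y^(6/7)


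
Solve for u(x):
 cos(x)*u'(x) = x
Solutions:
 u(x) = C1 + Integral(x/cos(x), x)


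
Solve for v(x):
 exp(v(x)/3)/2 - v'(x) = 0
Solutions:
 v(x) = 3*log(-1/(C1 + x)) + 3*log(6)


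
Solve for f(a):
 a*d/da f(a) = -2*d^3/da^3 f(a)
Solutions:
 f(a) = C1 + Integral(C2*airyai(-2^(2/3)*a/2) + C3*airybi(-2^(2/3)*a/2), a)


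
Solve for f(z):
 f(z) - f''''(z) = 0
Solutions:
 f(z) = C1*exp(-z) + C2*exp(z) + C3*sin(z) + C4*cos(z)


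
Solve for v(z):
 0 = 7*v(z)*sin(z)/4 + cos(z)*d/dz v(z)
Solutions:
 v(z) = C1*cos(z)^(7/4)


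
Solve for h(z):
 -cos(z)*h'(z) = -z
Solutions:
 h(z) = C1 + Integral(z/cos(z), z)
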